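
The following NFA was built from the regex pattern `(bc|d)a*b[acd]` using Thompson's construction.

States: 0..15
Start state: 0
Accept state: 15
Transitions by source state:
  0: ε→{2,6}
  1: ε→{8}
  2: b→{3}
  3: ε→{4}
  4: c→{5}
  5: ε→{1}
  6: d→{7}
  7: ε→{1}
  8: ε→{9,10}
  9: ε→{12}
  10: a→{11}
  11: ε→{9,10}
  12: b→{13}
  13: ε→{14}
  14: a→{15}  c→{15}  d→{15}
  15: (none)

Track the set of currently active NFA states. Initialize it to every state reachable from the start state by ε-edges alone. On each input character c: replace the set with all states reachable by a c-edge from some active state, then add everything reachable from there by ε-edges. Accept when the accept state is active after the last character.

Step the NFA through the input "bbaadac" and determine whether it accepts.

start: ε-closure({0}) = {0,2,6}
'b' @ 1: {3,4}
'b' @ 2: {}  — state set empty
rest 'aadac' ignored (set empty)
after full input: {}  (accept=15 not in)

Answer: REJECT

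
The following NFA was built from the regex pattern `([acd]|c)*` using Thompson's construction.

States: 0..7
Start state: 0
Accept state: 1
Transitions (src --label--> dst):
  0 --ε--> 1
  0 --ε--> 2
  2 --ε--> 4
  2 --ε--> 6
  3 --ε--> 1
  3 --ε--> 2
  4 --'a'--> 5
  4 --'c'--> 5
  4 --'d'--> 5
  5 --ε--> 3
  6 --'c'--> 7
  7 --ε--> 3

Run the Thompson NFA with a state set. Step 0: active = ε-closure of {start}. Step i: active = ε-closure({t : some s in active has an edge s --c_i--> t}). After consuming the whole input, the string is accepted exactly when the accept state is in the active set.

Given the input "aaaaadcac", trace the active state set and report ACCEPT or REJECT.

start: ε-closure({0}) = {0,1,2,4,6}
'a' @ 1: {1,2,3,4,5,6}  (accept∈set)
'a' @ 2: {1,2,3,4,5,6}  (accept∈set)
'a' @ 3: {1,2,3,4,5,6}  (accept∈set)
'a' @ 4: {1,2,3,4,5,6}  (accept∈set)
'a' @ 5: {1,2,3,4,5,6}  (accept∈set)
'd' @ 6: {1,2,3,4,5,6}  (accept∈set)
'c' @ 7: {1,2,3,4,5,6,7}  (accept∈set)
'a' @ 8: {1,2,3,4,5,6}  (accept∈set)
'c' @ 9: {1,2,3,4,5,6,7}  (accept∈set)
after full input: {1,2,3,4,5,6,7}  (accept=1 in)

Answer: ACCEPT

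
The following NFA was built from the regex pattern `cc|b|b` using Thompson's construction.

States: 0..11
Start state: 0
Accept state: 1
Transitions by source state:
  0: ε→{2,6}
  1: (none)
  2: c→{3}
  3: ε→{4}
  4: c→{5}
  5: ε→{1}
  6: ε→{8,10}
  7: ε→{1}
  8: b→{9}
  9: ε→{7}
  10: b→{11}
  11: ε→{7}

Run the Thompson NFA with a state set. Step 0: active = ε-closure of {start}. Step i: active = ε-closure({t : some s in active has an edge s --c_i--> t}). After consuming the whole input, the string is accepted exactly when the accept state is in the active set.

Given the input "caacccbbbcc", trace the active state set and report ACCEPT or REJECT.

Answer: REJECT

Trace:
initial (ε-close {0}): {0,2,6,8,10}
'c' @ 1: {3,4}
'a' @ 2: {}  — dead — no transitions
rest 'acccbbbcc' ignored (set empty)
final: {}; accept 1 not in set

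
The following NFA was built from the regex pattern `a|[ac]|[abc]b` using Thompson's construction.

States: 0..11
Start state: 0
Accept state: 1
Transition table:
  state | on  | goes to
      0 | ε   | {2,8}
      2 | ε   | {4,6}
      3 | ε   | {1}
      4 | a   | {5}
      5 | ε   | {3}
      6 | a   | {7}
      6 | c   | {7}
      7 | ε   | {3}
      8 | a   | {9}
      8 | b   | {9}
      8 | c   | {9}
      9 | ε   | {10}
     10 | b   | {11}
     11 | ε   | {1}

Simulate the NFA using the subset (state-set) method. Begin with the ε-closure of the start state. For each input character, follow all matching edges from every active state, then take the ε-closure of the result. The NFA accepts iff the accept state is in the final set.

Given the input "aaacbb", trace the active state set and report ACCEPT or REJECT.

initial (ε-close {0}): {0,2,4,6,8}
'a' @ 1: {1,3,5,7,9,10}  [accepting]
'a' @ 2: {}  — no active states
rest 'acbb' ignored (set empty)
end set {} — state 1 not in

Answer: REJECT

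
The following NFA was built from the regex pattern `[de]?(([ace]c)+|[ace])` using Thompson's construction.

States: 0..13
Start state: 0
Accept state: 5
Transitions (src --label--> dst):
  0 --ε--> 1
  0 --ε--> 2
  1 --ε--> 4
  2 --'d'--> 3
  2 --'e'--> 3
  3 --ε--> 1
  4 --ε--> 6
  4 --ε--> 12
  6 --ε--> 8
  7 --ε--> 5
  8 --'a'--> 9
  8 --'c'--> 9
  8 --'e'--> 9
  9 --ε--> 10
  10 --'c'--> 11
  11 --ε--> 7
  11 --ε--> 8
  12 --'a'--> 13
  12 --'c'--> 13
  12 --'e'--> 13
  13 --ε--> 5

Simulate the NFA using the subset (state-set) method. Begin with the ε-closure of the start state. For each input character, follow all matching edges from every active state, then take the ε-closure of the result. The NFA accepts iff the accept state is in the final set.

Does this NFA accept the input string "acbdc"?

Answer: REJECT

Derivation:
start: ε-closure({0}) = {0,1,2,4,6,8,12}
'a' @ 1: {5,9,10,13}  ✓accept
'c' @ 2: {5,7,8,11}  ✓accept
'b' @ 3: {}  — no active states
rest 'dc' ignored (set empty)
final: {}; accept 5 not in set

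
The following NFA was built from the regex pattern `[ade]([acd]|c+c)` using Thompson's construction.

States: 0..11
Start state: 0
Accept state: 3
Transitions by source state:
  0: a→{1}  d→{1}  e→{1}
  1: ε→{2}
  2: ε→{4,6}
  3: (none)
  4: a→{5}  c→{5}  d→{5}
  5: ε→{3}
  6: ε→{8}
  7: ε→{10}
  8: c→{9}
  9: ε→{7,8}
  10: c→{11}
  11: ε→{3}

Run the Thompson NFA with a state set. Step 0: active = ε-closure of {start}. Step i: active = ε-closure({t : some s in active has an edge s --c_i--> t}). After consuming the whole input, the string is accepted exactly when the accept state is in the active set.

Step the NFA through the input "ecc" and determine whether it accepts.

Answer: ACCEPT

Steps:
S₀ = ε-closure({0}) = {0}
'e' @ 1: {1,2,4,6,8}
'c' @ 2: {3,5,7,8,9,10}  [accepting]
'c' @ 3: {3,7,8,9,10,11}  [accepting]
end set {3,7,8,9,10,11} — state 3 in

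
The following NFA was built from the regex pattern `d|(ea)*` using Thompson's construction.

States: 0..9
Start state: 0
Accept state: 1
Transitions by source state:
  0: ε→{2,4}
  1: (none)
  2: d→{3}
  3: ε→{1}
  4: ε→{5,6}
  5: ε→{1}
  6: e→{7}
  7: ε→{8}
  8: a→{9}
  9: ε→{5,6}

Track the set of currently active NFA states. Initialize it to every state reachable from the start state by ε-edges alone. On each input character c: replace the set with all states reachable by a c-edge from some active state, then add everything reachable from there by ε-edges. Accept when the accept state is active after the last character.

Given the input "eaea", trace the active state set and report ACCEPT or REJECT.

S₀ = ε-closure({0}) = {0,1,2,4,5,6}
'e' @ 1: {7,8}
'a' @ 2: {1,5,6,9}  (accept∈set)
'e' @ 3: {7,8}
'a' @ 4: {1,5,6,9}  (accept∈set)
final: {1,5,6,9}; accept 1 in set

Answer: ACCEPT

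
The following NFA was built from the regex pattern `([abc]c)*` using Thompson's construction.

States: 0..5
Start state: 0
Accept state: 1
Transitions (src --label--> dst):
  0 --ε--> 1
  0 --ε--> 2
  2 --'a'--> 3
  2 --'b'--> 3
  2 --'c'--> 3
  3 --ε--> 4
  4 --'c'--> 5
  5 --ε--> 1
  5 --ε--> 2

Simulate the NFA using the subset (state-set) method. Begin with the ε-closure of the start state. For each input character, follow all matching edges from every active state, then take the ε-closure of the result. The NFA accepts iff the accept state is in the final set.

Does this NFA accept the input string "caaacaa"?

Answer: REJECT

Trace:
initial (ε-close {0}): {0,1,2}
'c' @ 1: {3,4}
'a' @ 2: {}  — no active states
rest 'aacaa' ignored (set empty)
final: {}; accept 1 not in set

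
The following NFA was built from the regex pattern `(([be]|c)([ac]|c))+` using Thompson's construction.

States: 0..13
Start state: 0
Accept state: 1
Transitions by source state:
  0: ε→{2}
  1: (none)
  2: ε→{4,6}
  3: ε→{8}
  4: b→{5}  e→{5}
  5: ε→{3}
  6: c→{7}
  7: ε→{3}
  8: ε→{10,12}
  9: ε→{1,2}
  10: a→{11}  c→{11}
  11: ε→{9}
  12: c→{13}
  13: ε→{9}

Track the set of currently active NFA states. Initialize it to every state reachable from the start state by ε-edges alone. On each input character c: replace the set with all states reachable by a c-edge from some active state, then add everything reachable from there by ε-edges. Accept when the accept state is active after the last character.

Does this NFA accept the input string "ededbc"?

Answer: REJECT

Derivation:
initial (ε-close {0}): {0,2,4,6}
'e' @ 1: {3,5,8,10,12}
'd' @ 2: {}  — dead — no transitions
rest 'edbc' ignored (set empty)
end set {} — state 1 not in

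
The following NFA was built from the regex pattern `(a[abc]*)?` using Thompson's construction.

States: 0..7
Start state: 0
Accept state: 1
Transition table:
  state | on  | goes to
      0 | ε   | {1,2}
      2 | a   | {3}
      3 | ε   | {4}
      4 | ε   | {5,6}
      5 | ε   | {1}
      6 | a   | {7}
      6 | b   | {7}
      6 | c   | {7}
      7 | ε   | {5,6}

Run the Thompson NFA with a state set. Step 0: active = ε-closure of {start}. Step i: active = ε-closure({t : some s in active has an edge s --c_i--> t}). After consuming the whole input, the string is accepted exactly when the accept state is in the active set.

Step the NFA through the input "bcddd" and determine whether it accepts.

Answer: REJECT

Steps:
initial (ε-close {0}): {0,1,2}
'b' @ 1: {}  — dead — no transitions
rest 'cddd' ignored (set empty)
final: {}; accept 1 not in set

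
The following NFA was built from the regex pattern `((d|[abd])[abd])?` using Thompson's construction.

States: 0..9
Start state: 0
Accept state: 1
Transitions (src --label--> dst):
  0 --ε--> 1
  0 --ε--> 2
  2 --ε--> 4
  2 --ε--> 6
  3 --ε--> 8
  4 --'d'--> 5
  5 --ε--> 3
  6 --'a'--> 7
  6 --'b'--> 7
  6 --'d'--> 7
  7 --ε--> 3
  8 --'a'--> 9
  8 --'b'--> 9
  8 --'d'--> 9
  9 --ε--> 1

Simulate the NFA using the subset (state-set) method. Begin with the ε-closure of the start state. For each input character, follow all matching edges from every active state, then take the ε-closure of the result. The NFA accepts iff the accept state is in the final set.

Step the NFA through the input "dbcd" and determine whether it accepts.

S₀ = ε-closure({0}) = {0,1,2,4,6}
'd' @ 1: {3,5,7,8}
'b' @ 2: {1,9}  (accept∈set)
'c' @ 3: {}  — dead — no transitions
rest 'd' ignored (set empty)
end set {} — state 1 not in

Answer: REJECT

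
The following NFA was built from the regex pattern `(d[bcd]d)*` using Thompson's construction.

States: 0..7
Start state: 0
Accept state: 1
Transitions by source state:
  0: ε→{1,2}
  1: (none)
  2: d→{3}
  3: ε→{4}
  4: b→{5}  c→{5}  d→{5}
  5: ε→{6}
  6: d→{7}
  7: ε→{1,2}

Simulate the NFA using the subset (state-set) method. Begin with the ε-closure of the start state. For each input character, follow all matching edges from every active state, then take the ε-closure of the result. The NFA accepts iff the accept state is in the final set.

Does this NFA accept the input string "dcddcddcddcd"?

start: ε-closure({0}) = {0,1,2}
'd' @ 1: {3,4}
'c' @ 2: {5,6}
'd' @ 3: {1,2,7}  (accept∈set)
'd' @ 4: {3,4}
'c' @ 5: {5,6}
'd' @ 6: {1,2,7}  (accept∈set)
'd' @ 7: {3,4}
'c' @ 8: {5,6}
'd' @ 9: {1,2,7}  (accept∈set)
'd' @ 10: {3,4}
'c' @ 11: {5,6}
'd' @ 12: {1,2,7}  (accept∈set)
after full input: {1,2,7}  (accept=1 in)

Answer: ACCEPT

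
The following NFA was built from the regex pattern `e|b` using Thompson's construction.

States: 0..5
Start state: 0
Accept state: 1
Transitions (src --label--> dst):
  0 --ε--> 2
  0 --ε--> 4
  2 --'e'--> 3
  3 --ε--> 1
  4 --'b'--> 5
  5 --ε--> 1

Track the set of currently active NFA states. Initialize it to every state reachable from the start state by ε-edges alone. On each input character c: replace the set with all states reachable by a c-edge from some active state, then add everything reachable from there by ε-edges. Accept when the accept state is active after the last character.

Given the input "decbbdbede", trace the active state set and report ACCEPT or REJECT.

Answer: REJECT

Trace:
start: ε-closure({0}) = {0,2,4}
'd' @ 1: {}  — dead — no transitions
rest 'ecbbdbede' ignored (set empty)
final: {}; accept 1 not in set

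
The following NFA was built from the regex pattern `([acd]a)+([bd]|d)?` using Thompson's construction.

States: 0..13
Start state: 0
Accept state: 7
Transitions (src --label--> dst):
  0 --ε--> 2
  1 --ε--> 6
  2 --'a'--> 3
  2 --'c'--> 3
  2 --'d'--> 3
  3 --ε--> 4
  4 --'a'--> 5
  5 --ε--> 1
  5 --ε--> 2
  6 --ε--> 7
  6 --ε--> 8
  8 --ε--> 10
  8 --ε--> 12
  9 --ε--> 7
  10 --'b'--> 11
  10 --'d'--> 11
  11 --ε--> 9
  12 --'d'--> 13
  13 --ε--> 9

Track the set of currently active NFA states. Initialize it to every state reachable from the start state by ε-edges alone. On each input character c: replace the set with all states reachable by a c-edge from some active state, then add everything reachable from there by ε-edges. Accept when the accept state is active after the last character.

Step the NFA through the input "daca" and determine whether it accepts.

Answer: ACCEPT

Steps:
initial (ε-close {0}): {0,2}
'd' @ 1: {3,4}
'a' @ 2: {1,2,5,6,7,8,10,12}  [accepting]
'c' @ 3: {3,4}
'a' @ 4: {1,2,5,6,7,8,10,12}  [accepting]
end set {1,2,5,6,7,8,10,12} — state 7 in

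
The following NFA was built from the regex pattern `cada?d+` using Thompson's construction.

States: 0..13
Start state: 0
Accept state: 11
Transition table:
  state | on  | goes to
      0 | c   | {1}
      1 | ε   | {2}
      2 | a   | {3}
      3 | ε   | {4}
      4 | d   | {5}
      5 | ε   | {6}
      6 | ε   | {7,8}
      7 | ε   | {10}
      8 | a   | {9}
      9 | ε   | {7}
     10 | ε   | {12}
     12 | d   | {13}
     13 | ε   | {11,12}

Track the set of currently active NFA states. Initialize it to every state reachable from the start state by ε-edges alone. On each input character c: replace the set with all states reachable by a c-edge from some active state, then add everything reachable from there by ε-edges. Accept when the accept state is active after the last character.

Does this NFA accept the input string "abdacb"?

Answer: REJECT

Derivation:
initial (ε-close {0}): {0}
'a' @ 1: {}  — state set empty
rest 'bdacb' ignored (set empty)
final: {}; accept 11 not in set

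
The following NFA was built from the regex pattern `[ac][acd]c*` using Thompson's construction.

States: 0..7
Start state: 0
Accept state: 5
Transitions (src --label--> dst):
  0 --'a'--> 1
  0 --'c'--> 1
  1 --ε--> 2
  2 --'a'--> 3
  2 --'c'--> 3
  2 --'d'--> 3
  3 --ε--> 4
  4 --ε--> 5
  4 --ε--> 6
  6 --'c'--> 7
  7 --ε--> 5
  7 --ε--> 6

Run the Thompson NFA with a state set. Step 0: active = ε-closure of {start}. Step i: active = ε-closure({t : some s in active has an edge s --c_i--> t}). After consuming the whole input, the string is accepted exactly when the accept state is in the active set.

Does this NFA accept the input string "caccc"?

initial (ε-close {0}): {0}
'c' @ 1: {1,2}
'a' @ 2: {3,4,5,6}  [accepting]
'c' @ 3: {5,6,7}  [accepting]
'c' @ 4: {5,6,7}  [accepting]
'c' @ 5: {5,6,7}  [accepting]
after full input: {5,6,7}  (accept=5 in)

Answer: ACCEPT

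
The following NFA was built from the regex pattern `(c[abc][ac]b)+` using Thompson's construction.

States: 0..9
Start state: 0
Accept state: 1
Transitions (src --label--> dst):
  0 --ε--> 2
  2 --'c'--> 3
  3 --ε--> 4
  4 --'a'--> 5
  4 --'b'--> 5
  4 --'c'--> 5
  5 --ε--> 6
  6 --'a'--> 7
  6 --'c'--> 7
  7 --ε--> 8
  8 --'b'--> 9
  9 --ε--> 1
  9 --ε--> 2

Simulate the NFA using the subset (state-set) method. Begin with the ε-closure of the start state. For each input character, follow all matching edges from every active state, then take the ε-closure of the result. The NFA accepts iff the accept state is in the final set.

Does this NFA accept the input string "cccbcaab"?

S₀ = ε-closure({0}) = {0,2}
'c' @ 1: {3,4}
'c' @ 2: {5,6}
'c' @ 3: {7,8}
'b' @ 4: {1,2,9}  [accepting]
'c' @ 5: {3,4}
'a' @ 6: {5,6}
'a' @ 7: {7,8}
'b' @ 8: {1,2,9}  [accepting]
final: {1,2,9}; accept 1 in set

Answer: ACCEPT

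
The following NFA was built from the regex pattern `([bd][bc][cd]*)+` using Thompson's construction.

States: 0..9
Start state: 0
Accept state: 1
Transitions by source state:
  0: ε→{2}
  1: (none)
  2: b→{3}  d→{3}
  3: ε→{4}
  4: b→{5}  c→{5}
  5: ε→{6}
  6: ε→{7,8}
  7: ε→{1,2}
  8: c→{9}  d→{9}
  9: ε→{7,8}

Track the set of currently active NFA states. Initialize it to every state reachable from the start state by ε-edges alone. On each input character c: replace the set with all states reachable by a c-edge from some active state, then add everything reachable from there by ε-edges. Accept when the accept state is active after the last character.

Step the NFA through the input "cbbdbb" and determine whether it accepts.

Answer: REJECT

Steps:
initial (ε-close {0}): {0,2}
'c' @ 1: {}  — state set empty
rest 'bbdbb' ignored (set empty)
final: {}; accept 1 not in set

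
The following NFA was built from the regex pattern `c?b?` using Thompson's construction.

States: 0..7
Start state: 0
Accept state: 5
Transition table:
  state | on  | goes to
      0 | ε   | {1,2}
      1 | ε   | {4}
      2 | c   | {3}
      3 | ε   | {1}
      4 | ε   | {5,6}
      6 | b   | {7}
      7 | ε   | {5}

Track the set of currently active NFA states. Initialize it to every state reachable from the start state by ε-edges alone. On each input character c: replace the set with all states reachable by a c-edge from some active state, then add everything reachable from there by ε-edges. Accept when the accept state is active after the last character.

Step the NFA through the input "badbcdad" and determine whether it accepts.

Answer: REJECT

Derivation:
start: ε-closure({0}) = {0,1,2,4,5,6}
'b' @ 1: {5,7}  ✓accept
'a' @ 2: {}  — state set empty
rest 'dbcdad' ignored (set empty)
end set {} — state 5 not in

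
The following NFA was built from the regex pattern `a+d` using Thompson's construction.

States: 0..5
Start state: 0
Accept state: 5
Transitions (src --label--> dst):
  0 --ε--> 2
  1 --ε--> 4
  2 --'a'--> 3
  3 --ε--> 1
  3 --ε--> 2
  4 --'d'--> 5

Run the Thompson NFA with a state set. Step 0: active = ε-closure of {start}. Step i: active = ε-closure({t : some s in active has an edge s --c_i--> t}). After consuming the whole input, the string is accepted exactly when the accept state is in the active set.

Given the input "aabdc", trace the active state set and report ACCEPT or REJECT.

Answer: REJECT

Trace:
S₀ = ε-closure({0}) = {0,2}
'a' @ 1: {1,2,3,4}
'a' @ 2: {1,2,3,4}
'b' @ 3: {}  — dead — no transitions
rest 'dc' ignored (set empty)
final: {}; accept 5 not in set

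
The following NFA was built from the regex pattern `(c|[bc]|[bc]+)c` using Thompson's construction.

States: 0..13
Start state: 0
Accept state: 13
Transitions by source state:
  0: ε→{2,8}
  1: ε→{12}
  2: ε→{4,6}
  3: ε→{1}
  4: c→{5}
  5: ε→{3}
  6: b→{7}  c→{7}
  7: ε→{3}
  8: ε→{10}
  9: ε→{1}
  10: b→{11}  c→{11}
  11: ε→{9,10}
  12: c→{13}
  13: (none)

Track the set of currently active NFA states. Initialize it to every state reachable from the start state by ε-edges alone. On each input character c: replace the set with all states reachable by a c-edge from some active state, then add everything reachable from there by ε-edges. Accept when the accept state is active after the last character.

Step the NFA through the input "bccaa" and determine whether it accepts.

initial (ε-close {0}): {0,2,4,6,8,10}
'b' @ 1: {1,3,7,9,10,11,12}
'c' @ 2: {1,9,10,11,12,13}  [accepting]
'c' @ 3: {1,9,10,11,12,13}  [accepting]
'a' @ 4: {}  — no active states
rest 'a' ignored (set empty)
final: {}; accept 13 not in set

Answer: REJECT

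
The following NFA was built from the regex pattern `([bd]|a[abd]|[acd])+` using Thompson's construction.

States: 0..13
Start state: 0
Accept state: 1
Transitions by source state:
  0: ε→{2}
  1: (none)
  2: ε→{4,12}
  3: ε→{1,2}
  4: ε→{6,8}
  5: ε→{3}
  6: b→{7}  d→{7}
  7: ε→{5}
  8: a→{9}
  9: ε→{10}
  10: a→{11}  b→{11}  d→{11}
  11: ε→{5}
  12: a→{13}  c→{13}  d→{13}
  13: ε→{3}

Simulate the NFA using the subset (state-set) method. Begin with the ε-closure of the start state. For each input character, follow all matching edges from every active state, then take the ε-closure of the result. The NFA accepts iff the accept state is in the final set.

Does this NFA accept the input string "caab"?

Answer: ACCEPT

Trace:
start: ε-closure({0}) = {0,2,4,6,8,12}
'c' @ 1: {1,2,3,4,6,8,12,13}  (accept∈set)
'a' @ 2: {1,2,3,4,6,8,9,10,12,13}  (accept∈set)
'a' @ 3: {1,2,3,4,5,6,8,9,10,11,12,13}  (accept∈set)
'b' @ 4: {1,2,3,4,5,6,7,8,11,12}  (accept∈set)
after full input: {1,2,3,4,5,6,7,8,11,12}  (accept=1 in)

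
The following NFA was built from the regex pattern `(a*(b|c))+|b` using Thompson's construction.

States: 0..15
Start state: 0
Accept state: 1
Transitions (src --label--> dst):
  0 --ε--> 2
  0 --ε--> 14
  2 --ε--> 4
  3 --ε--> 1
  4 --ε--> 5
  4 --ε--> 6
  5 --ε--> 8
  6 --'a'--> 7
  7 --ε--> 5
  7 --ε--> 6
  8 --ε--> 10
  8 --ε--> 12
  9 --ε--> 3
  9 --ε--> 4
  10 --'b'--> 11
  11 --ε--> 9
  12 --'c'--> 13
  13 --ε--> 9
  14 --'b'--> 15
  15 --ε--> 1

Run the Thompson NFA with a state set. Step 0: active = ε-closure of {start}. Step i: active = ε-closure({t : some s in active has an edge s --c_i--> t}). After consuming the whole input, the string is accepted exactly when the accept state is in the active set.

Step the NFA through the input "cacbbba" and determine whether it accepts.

start: ε-closure({0}) = {0,2,4,5,6,8,10,12,14}
'c' @ 1: {1,3,4,5,6,8,9,10,12,13}  [accepting]
'a' @ 2: {5,6,7,8,10,12}
'c' @ 3: {1,3,4,5,6,8,9,10,12,13}  [accepting]
'b' @ 4: {1,3,4,5,6,8,9,10,11,12}  [accepting]
'b' @ 5: {1,3,4,5,6,8,9,10,11,12}  [accepting]
'b' @ 6: {1,3,4,5,6,8,9,10,11,12}  [accepting]
'a' @ 7: {5,6,7,8,10,12}
final: {5,6,7,8,10,12}; accept 1 not in set

Answer: REJECT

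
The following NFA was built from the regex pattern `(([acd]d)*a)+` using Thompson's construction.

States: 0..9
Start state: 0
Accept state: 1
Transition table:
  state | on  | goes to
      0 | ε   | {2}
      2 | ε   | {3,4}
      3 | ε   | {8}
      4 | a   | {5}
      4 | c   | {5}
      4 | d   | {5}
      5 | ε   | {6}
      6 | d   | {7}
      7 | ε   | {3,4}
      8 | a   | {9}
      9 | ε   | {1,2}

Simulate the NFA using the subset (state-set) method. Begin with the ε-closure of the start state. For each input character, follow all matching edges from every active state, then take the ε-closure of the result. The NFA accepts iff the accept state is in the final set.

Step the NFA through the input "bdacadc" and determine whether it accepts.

S₀ = ε-closure({0}) = {0,2,3,4,8}
'b' @ 1: {}  — no active states
rest 'dacadc' ignored (set empty)
after full input: {}  (accept=1 not in)

Answer: REJECT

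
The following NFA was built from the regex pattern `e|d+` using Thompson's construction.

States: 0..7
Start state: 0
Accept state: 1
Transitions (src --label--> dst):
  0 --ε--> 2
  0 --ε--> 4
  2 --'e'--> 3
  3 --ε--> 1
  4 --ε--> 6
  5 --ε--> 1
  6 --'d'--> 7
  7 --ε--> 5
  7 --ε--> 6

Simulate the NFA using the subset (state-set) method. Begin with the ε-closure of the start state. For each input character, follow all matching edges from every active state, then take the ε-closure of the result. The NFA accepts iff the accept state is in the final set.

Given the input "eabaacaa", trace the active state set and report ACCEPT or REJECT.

Answer: REJECT

Trace:
start: ε-closure({0}) = {0,2,4,6}
'e' @ 1: {1,3}  ✓accept
'a' @ 2: {}  — state set empty
rest 'baacaa' ignored (set empty)
after full input: {}  (accept=1 not in)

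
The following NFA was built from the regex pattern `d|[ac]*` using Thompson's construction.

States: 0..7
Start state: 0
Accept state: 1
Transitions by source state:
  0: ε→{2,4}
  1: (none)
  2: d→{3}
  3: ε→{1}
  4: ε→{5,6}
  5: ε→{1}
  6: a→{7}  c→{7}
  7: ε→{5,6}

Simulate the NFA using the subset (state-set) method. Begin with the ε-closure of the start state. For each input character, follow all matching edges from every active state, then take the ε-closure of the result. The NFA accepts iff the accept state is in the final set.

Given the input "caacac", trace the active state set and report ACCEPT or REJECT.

Answer: ACCEPT

Trace:
initial (ε-close {0}): {0,1,2,4,5,6}
'c' @ 1: {1,5,6,7}  (accept∈set)
'a' @ 2: {1,5,6,7}  (accept∈set)
'a' @ 3: {1,5,6,7}  (accept∈set)
'c' @ 4: {1,5,6,7}  (accept∈set)
'a' @ 5: {1,5,6,7}  (accept∈set)
'c' @ 6: {1,5,6,7}  (accept∈set)
end set {1,5,6,7} — state 1 in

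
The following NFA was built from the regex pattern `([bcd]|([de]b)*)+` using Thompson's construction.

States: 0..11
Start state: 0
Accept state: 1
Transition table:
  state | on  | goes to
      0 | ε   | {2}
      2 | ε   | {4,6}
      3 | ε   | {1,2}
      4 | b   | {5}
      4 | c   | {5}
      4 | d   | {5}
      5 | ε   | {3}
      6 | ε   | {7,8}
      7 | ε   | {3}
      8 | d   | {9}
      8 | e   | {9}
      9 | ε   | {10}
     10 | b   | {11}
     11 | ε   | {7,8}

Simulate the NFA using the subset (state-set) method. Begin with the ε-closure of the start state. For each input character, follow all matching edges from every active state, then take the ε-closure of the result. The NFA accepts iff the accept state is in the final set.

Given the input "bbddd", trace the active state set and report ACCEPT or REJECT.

Answer: ACCEPT

Trace:
start: ε-closure({0}) = {0,1,2,3,4,6,7,8}
'b' @ 1: {1,2,3,4,5,6,7,8}  (accept∈set)
'b' @ 2: {1,2,3,4,5,6,7,8}  (accept∈set)
'd' @ 3: {1,2,3,4,5,6,7,8,9,10}  (accept∈set)
'd' @ 4: {1,2,3,4,5,6,7,8,9,10}  (accept∈set)
'd' @ 5: {1,2,3,4,5,6,7,8,9,10}  (accept∈set)
end set {1,2,3,4,5,6,7,8,9,10} — state 1 in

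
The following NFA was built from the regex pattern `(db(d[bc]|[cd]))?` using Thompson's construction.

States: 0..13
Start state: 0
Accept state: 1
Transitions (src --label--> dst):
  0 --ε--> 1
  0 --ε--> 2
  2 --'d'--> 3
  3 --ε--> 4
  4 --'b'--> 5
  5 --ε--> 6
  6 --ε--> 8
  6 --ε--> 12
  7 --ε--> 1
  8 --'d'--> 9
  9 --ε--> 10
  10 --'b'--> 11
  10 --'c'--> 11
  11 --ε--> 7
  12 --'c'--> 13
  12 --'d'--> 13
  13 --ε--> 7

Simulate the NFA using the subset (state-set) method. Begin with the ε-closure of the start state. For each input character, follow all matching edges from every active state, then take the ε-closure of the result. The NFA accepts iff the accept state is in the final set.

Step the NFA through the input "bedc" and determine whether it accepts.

S₀ = ε-closure({0}) = {0,1,2}
'b' @ 1: {}  — dead — no transitions
rest 'edc' ignored (set empty)
final: {}; accept 1 not in set

Answer: REJECT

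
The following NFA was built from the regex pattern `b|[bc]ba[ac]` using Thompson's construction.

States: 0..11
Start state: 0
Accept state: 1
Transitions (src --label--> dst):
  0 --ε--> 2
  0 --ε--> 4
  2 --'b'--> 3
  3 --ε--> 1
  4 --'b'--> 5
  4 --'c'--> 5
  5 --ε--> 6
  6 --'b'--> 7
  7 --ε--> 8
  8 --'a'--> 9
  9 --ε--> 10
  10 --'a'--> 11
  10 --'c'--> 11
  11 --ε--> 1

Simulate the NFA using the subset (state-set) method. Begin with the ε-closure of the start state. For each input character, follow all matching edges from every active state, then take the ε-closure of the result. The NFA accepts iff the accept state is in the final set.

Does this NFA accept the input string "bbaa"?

S₀ = ε-closure({0}) = {0,2,4}
'b' @ 1: {1,3,5,6}  ✓accept
'b' @ 2: {7,8}
'a' @ 3: {9,10}
'a' @ 4: {1,11}  ✓accept
after full input: {1,11}  (accept=1 in)

Answer: ACCEPT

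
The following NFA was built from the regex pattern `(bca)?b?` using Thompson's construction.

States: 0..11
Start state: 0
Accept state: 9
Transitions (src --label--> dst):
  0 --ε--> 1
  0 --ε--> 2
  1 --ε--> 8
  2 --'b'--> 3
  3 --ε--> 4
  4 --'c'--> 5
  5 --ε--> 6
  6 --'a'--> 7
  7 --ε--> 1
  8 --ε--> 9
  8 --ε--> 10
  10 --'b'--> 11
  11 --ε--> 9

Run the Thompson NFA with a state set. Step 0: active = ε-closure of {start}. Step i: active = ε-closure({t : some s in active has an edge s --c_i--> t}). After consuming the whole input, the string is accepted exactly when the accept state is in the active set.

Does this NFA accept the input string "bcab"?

initial (ε-close {0}): {0,1,2,8,9,10}
'b' @ 1: {3,4,9,11}  ✓accept
'c' @ 2: {5,6}
'a' @ 3: {1,7,8,9,10}  ✓accept
'b' @ 4: {9,11}  ✓accept
final: {9,11}; accept 9 in set

Answer: ACCEPT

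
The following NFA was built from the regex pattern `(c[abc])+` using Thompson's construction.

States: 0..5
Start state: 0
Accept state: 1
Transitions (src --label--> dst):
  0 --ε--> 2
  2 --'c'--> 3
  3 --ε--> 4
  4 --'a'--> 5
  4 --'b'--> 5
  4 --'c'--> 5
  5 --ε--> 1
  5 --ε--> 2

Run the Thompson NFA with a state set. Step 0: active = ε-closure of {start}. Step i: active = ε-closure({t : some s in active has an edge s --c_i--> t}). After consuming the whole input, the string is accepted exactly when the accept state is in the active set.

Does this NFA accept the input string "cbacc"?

Answer: REJECT

Derivation:
initial (ε-close {0}): {0,2}
'c' @ 1: {3,4}
'b' @ 2: {1,2,5}  (accept∈set)
'a' @ 3: {}  — dead — no transitions
rest 'cc' ignored (set empty)
end set {} — state 1 not in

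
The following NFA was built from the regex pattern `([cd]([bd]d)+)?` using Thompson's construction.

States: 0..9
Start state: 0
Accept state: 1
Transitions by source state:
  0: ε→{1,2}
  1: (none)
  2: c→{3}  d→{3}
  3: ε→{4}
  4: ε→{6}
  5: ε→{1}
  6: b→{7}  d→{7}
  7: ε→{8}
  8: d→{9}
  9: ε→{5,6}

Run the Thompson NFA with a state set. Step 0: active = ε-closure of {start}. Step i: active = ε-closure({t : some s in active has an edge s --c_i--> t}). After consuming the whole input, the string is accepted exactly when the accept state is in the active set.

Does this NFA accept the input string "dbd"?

Answer: ACCEPT

Steps:
start: ε-closure({0}) = {0,1,2}
'd' @ 1: {3,4,6}
'b' @ 2: {7,8}
'd' @ 3: {1,5,6,9}  (accept∈set)
end set {1,5,6,9} — state 1 in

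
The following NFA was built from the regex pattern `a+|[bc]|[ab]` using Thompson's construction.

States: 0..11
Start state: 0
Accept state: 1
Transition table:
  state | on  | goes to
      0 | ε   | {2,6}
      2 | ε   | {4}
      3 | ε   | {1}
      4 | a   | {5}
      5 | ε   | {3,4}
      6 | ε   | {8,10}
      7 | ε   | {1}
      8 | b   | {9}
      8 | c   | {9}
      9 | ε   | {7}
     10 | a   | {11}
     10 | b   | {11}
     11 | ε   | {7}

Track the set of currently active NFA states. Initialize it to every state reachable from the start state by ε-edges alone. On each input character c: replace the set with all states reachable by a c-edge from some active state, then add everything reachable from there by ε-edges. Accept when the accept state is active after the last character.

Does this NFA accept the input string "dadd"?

Answer: REJECT

Derivation:
start: ε-closure({0}) = {0,2,4,6,8,10}
'd' @ 1: {}  — no active states
rest 'add' ignored (set empty)
after full input: {}  (accept=1 not in)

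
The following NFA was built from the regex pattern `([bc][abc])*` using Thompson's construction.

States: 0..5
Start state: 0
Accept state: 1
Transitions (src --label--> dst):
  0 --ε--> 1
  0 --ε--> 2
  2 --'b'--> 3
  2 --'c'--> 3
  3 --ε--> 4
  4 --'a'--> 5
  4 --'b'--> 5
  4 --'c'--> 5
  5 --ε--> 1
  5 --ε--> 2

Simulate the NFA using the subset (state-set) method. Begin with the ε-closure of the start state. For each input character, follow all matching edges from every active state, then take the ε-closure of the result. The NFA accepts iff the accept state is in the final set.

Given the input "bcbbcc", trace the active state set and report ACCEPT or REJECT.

S₀ = ε-closure({0}) = {0,1,2}
'b' @ 1: {3,4}
'c' @ 2: {1,2,5}  ✓accept
'b' @ 3: {3,4}
'b' @ 4: {1,2,5}  ✓accept
'c' @ 5: {3,4}
'c' @ 6: {1,2,5}  ✓accept
after full input: {1,2,5}  (accept=1 in)

Answer: ACCEPT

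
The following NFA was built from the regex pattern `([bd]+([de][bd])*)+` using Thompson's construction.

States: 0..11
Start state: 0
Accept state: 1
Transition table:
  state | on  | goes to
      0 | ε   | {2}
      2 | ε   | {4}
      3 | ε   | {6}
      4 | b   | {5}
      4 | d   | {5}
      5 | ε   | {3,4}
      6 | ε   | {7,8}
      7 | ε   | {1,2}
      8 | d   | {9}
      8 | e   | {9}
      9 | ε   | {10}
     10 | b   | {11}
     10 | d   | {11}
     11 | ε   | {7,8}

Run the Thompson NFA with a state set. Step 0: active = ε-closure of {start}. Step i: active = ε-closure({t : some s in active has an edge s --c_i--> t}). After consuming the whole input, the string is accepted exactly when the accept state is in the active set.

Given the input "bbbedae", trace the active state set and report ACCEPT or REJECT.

initial (ε-close {0}): {0,2,4}
'b' @ 1: {1,2,3,4,5,6,7,8}  ✓accept
'b' @ 2: {1,2,3,4,5,6,7,8}  ✓accept
'b' @ 3: {1,2,3,4,5,6,7,8}  ✓accept
'e' @ 4: {9,10}
'd' @ 5: {1,2,4,7,8,11}  ✓accept
'a' @ 6: {}  — state set empty
rest 'e' ignored (set empty)
after full input: {}  (accept=1 not in)

Answer: REJECT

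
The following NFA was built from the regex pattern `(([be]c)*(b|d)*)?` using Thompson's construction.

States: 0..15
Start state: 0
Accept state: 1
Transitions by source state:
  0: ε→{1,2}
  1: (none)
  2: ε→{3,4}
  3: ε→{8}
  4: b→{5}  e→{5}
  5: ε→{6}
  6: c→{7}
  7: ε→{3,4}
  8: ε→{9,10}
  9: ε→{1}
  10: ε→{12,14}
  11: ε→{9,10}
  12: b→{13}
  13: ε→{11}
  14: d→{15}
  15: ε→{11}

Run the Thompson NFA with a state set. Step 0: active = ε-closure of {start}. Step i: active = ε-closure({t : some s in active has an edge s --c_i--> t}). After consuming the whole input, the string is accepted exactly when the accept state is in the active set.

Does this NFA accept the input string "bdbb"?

initial (ε-close {0}): {0,1,2,3,4,8,9,10,12,14}
'b' @ 1: {1,5,6,9,10,11,12,13,14}  [accepting]
'd' @ 2: {1,9,10,11,12,14,15}  [accepting]
'b' @ 3: {1,9,10,11,12,13,14}  [accepting]
'b' @ 4: {1,9,10,11,12,13,14}  [accepting]
after full input: {1,9,10,11,12,13,14}  (accept=1 in)

Answer: ACCEPT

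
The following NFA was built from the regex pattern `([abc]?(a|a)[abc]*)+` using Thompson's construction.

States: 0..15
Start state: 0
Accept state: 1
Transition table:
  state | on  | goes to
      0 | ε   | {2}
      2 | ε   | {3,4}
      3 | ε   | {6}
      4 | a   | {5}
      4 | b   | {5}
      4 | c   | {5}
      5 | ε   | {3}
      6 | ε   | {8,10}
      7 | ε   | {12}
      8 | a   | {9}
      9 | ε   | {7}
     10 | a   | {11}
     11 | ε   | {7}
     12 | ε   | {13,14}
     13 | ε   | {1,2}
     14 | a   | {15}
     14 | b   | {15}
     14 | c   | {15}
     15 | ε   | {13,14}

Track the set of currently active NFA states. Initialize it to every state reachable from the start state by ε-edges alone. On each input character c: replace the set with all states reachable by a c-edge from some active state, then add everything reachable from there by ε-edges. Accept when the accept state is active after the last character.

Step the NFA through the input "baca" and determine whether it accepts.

initial (ε-close {0}): {0,2,3,4,6,8,10}
'b' @ 1: {3,5,6,8,10}
'a' @ 2: {1,2,3,4,6,7,8,9,10,11,12,13,14}  (accept∈set)
'c' @ 3: {1,2,3,4,5,6,8,10,13,14,15}  (accept∈set)
'a' @ 4: {1,2,3,4,5,6,7,8,9,10,11,12,13,14,15}  (accept∈set)
after full input: {1,2,3,4,5,6,7,8,9,10,11,12,13,14,15}  (accept=1 in)

Answer: ACCEPT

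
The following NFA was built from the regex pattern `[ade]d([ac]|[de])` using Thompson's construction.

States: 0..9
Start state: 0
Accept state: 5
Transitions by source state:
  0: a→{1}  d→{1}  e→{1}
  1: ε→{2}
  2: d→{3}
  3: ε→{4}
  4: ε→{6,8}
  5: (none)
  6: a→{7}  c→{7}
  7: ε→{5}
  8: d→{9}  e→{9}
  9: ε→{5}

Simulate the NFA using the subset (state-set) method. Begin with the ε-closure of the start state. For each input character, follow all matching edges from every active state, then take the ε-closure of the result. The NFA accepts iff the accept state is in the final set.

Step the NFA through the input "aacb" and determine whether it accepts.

Answer: REJECT

Steps:
initial (ε-close {0}): {0}
'a' @ 1: {1,2}
'a' @ 2: {}  — no active states
rest 'cb' ignored (set empty)
after full input: {}  (accept=5 not in)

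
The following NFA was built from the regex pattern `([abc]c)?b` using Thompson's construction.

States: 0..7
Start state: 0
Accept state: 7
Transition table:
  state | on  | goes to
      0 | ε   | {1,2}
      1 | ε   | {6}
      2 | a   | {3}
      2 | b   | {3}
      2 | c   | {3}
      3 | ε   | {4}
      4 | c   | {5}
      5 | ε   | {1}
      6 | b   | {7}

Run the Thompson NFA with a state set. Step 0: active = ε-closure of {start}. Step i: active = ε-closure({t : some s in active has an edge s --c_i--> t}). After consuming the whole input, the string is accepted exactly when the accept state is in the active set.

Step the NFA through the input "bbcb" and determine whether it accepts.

Answer: REJECT

Derivation:
S₀ = ε-closure({0}) = {0,1,2,6}
'b' @ 1: {3,4,7}  [accepting]
'b' @ 2: {}  — dead — no transitions
rest 'cb' ignored (set empty)
final: {}; accept 7 not in set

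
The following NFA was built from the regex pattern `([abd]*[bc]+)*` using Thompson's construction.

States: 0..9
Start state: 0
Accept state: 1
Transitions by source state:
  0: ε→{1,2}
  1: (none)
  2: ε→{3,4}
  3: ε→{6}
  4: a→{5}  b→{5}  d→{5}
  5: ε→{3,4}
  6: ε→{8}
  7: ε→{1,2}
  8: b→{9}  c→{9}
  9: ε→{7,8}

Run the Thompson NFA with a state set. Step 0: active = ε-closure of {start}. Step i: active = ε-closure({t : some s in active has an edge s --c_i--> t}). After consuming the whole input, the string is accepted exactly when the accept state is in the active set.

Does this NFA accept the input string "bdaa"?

S₀ = ε-closure({0}) = {0,1,2,3,4,6,8}
'b' @ 1: {1,2,3,4,5,6,7,8,9}  (accept∈set)
'd' @ 2: {3,4,5,6,8}
'a' @ 3: {3,4,5,6,8}
'a' @ 4: {3,4,5,6,8}
after full input: {3,4,5,6,8}  (accept=1 not in)

Answer: REJECT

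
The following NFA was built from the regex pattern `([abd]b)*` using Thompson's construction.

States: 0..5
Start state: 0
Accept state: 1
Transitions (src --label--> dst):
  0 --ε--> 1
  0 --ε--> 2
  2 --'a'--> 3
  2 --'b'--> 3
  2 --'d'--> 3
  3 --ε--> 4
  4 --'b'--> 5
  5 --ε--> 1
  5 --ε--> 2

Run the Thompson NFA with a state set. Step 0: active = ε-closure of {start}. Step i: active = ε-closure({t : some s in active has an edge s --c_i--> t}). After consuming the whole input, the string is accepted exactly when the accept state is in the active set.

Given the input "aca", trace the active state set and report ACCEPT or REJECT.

start: ε-closure({0}) = {0,1,2}
'a' @ 1: {3,4}
'c' @ 2: {}  — state set empty
rest 'a' ignored (set empty)
after full input: {}  (accept=1 not in)

Answer: REJECT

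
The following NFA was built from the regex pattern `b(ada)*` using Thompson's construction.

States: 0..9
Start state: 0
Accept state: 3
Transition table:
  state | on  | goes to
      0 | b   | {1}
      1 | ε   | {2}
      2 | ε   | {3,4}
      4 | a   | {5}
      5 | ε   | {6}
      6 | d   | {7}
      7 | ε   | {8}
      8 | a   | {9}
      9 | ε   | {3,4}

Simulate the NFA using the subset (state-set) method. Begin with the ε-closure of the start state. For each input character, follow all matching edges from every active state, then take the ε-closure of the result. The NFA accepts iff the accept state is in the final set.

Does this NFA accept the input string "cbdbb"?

Answer: REJECT

Trace:
initial (ε-close {0}): {0}
'c' @ 1: {}  — no active states
rest 'bdbb' ignored (set empty)
end set {} — state 3 not in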